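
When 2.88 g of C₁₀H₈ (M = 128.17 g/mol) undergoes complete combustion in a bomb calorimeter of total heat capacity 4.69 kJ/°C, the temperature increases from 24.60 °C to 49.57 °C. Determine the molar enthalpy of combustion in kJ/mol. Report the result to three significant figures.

ΔH = -5210 kJ/mol

ΔT = 49.57 − 24.60 = 24.97 °C
q_cal = C_cal × ΔT = 4.69 × 24.97 = 117.1093 kJ
n = 2.88 / 128.17 = 0.02247 mol
q_rxn = −q_cal = -117.1093 kJ
ΔH = -117.1093 / 0.02247 = -5212 kJ/mol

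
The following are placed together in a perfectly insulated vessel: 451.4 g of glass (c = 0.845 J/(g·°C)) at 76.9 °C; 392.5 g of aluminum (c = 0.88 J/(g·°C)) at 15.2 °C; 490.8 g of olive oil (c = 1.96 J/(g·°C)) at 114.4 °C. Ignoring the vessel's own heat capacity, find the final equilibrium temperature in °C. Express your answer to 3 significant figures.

Σ mᵢcᵢ(T − Tᵢ) = 0  ⇒  T = Σ mᵢcᵢTᵢ / Σ mᵢcᵢ
Σ mᵢcᵢ = 451.4×0.845 + 392.5×0.88 + 490.8×1.96 = 1688.801
Σ mᵢcᵢTᵢ = 381.433×76.9 + 345.4×15.2 + 961.968×114.4 = 144630
T = 144630 / 1688.801 = 85.64 °C

T_f = 85.6 °C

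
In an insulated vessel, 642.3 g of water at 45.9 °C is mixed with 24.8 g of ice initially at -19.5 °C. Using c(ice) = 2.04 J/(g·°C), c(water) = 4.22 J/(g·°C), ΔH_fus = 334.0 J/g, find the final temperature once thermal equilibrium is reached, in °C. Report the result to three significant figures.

Heat to bring ice to 0 °C and melt it: q₁ = 24.8×2.04×19.5 + 24.8×334.0 = 9269.7 J
Heat the water can supply cooling to 0 °C: 642.3×4.22×45.9 = 124412 J > q₁, so all ice melts.
Energy balance: 642.3×4.22×(45.9 − T) = 9269.7 + 24.8×4.22×(T − 0)
2710.506(45.9 − T) = 9269.7 + 104.656 T
124412 − 9269.7 = 2815.162 T
T = 115142.3 / 2815.162 = 40.90 °C

T_f = 40.9 °C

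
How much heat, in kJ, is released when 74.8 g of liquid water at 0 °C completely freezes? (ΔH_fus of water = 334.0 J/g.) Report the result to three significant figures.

q = 25.0 kJ

q = m × ΔH_fus = 74.8 × 334.0 = 24980 J = 25.0 kJ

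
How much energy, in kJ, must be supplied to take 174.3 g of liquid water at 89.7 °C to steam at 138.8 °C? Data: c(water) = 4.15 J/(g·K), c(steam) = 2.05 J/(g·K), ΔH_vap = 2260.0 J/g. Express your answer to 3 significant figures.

q = 415 kJ

q1 (heat water 89.7→100.0 °C): 174.3 × 4.15 × 10.3 = 7450 J
q2 (vaporize at 100 °C): 174.3 × 2260.0 = 393918 J
q3 (heat steam 100.0→138.8 °C): 174.3 × 2.05 × 38.8 = 13864 J
Total: 7450 + 393918 + 13864 = 415232 J = 415 kJ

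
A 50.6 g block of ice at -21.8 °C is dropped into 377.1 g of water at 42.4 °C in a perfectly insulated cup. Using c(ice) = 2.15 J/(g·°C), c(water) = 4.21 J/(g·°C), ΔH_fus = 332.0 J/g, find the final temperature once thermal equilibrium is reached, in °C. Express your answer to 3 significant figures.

Heat to bring ice to 0 °C and melt it: q₁ = 50.6×2.15×21.8 + 50.6×332.0 = 19171 J
Heat the water can supply cooling to 0 °C: 377.1×4.21×42.4 = 67313.9 J > q₁, so all ice melts.
Energy balance: 377.1×4.21×(42.4 − T) = 19171 + 50.6×4.21×(T − 0)
1587.591(42.4 − T) = 19171 + 213.026 T
67313.9 − 19171 = 1800.617 T
T = 48142.9 / 1800.617 = 26.74 °C

T_f = 26.7 °C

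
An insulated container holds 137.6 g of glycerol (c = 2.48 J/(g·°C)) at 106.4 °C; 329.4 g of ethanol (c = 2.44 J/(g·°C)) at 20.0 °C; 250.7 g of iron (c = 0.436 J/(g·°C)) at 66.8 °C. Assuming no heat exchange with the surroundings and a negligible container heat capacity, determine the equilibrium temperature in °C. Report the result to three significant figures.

Σ mᵢcᵢ(T − Tᵢ) = 0  ⇒  T = Σ mᵢcᵢTᵢ / Σ mᵢcᵢ
Σ mᵢcᵢ = 137.6×2.48 + 329.4×2.44 + 250.7×0.436 = 1254.2892
Σ mᵢcᵢTᵢ = 341.248×106.4 + 803.736×20.0 + 109.3052×66.8 = 59685
T = 59685 / 1254.2892 = 47.58 °C

T_f = 47.6 °C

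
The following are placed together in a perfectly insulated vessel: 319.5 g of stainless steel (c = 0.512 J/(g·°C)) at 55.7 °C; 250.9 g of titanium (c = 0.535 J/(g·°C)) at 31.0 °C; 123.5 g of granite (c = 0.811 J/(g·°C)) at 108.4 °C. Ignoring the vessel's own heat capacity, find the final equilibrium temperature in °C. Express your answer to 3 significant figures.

T_f = 60.6 °C

Σ mᵢcᵢ(T − Tᵢ) = 0  ⇒  T = Σ mᵢcᵢTᵢ / Σ mᵢcᵢ
Σ mᵢcᵢ = 319.5×0.512 + 250.9×0.535 + 123.5×0.811 = 397.9740
Σ mᵢcᵢTᵢ = 163.584×55.7 + 134.2315×31.0 + 100.1585×108.4 = 24130
T = 24130 / 397.9740 = 60.63 °C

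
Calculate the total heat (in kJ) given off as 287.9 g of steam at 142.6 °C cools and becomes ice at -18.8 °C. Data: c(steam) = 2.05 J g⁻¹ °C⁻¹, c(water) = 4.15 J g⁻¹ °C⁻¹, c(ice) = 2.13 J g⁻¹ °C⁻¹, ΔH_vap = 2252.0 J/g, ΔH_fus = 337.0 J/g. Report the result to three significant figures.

q = 902 kJ

q1 (cool steam 142.6→100 °C): 287.9 × 2.05 × 42.6 = 25142 J
q2 (condense at 100 °C): 287.9 × 2252.0 = 648351 J
q3 (cool water 100→0 °C): 287.9 × 4.15 × 100.0 = 119479 J
q4 (freeze at 0 °C): 287.9 × 337.0 = 97022 J
q5 (cool ice 0→-18.8 °C): 287.9 × 2.13 × 18.8 = 11529 J
Total: 25142 + 648351 + 119479 + 97022 + 11529 = 901523 J = 902 kJ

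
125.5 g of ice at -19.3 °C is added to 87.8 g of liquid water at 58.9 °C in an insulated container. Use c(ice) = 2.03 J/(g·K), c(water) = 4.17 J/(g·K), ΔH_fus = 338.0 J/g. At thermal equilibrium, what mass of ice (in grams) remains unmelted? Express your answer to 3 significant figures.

m_ice remaining = 76.2 g

Heat to warm all ice to 0 °C: 125.5×2.03×19.3 = 4916.96 J
Heat released by water cooling to 0 °C: 87.8×4.17×58.9 = 21564.8 J
21564.8 J < 4916.96 + 125.5×338.0 = 47335.96 J, so not all ice melts; final T = 0 °C.
Heat left for melting: 21564.8 − 4916.96 = 16647.84 J
Mass melted = 16647.84 / 338.0 = 49.254 g
Ice remaining = 125.5 − 49.254 = 76.246 g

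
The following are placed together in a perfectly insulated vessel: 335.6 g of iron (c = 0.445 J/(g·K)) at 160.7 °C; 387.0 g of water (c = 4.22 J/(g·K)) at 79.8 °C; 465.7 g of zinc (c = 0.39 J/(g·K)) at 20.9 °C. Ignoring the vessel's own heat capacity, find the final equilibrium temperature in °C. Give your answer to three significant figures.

T_f = 80.5 °C

Σ mᵢcᵢ(T − Tᵢ) = 0  ⇒  T = Σ mᵢcᵢTᵢ / Σ mᵢcᵢ
Σ mᵢcᵢ = 335.6×0.445 + 387.0×4.22 + 465.7×0.39 = 1964.105
Σ mᵢcᵢTᵢ = 149.342×160.7 + 1633.14×79.8 + 181.623×20.9 = 158120
T = 158120 / 1964.105 = 80.50 °C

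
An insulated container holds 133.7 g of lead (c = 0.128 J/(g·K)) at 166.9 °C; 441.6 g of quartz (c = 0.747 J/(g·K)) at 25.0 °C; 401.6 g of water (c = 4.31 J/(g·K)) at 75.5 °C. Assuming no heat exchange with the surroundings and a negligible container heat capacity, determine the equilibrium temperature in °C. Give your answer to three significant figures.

Σ mᵢcᵢ(T − Tᵢ) = 0  ⇒  T = Σ mᵢcᵢTᵢ / Σ mᵢcᵢ
Σ mᵢcᵢ = 133.7×0.128 + 441.6×0.747 + 401.6×4.31 = 2077.8848
Σ mᵢcᵢTᵢ = 17.1136×166.9 + 329.8752×25.0 + 1730.896×75.5 = 141790
T = 141790 / 2077.8848 = 68.24 °C

T_f = 68.2 °C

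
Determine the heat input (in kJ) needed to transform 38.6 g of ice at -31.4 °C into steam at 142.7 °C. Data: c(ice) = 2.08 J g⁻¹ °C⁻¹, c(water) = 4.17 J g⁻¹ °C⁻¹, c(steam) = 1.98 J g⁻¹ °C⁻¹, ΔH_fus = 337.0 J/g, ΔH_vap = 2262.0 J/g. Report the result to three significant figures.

q1 (heat ice -31.4→0.0 °C): 38.6 × 2.08 × 31.4 = 2521 J
q2 (melt at 0 °C): 38.6 × 337.0 = 13008 J
q3 (heat water 0.0→100.0 °C): 38.6 × 4.17 × 100.0 = 16096 J
q4 (vaporize at 100 °C): 38.6 × 2262.0 = 87313 J
q5 (heat steam 100.0→142.7 °C): 38.6 × 1.98 × 42.7 = 3263 J
Total: 2521 + 13008 + 16096 + 87313 + 3263 = 122201 J = 122 kJ

q = 122 kJ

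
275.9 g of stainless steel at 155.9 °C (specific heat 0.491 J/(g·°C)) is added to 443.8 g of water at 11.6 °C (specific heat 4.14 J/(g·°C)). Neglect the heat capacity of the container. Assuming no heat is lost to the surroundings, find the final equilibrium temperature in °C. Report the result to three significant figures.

T_f = 21.5 °C

Heat lost by stainless steel = heat gained by water.
(275.9)(0.491)(155.9 − T) = (443.8)(4.14)(T − 11.6)
135.4669 (155.9 − T) = 1837.332 (T − 11.6)
21119 − 135.4669 T = 1837.332 T − 21313
42432 = 1972.7989 T
T = 21.51 °C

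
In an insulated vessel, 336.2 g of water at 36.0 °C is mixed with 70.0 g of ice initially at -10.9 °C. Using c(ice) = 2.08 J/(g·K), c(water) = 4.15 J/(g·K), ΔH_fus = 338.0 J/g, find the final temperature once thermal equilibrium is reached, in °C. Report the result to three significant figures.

T_f = 14.8 °C

Heat to bring ice to 0 °C and melt it: q₁ = 70.0×2.08×10.9 + 70.0×338.0 = 25247 J
Heat the water can supply cooling to 0 °C: 336.2×4.15×36.0 = 50228.3 J > q₁, so all ice melts.
Energy balance: 336.2×4.15×(36.0 − T) = 25247 + 70.0×4.15×(T − 0)
1395.23(36.0 − T) = 25247 + 290.5 T
50228.3 − 25247 = 1685.73 T
T = 24981.3 / 1685.73 = 14.82 °C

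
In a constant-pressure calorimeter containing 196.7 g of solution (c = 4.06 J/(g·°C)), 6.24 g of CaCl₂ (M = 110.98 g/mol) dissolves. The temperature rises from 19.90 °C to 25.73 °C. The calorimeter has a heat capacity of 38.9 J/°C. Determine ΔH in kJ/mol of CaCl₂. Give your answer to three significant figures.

|ΔT| = |25.73 − 19.90| = 5.83 °C
|q_surr| = (196.7 × 4.06 + 38.9) × 5.83 = 837.502 × 5.83 = 4883 J
n(CaCl₂) = 6.24 / 110.98 = 0.05623 mol
Temperature rose, so q_rxn = −|q_surr| = -4.883 kJ
ΔH = q_rxn / n = -86.84 kJ/mol

ΔH = -86.8 kJ/mol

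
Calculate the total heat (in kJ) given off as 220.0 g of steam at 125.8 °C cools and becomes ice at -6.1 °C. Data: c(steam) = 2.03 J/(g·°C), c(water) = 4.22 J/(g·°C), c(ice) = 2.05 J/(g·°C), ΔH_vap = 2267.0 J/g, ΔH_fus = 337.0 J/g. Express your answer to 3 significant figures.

q = 680 kJ

q1 (cool steam 125.8→100 °C): 220.0 × 2.03 × 25.8 = 11522 J
q2 (condense at 100 °C): 220.0 × 2267.0 = 498740 J
q3 (cool water 100→0 °C): 220.0 × 4.22 × 100.0 = 92840 J
q4 (freeze at 0 °C): 220.0 × 337.0 = 74140 J
q5 (cool ice 0→-6.1 °C): 220.0 × 2.05 × 6.1 = 2751 J
Total: 11522 + 498740 + 92840 + 74140 + 2751 = 679993 J = 680 kJ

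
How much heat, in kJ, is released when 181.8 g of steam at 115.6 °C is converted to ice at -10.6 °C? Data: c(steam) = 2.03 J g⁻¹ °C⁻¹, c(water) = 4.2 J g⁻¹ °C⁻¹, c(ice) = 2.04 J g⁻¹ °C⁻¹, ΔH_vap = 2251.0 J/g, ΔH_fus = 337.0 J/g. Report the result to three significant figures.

q1 (cool steam 115.6→100 °C): 181.8 × 2.03 × 15.6 = 5757 J
q2 (condense at 100 °C): 181.8 × 2251.0 = 409232 J
q3 (cool water 100→0 °C): 181.8 × 4.2 × 100.0 = 76356 J
q4 (freeze at 0 °C): 181.8 × 337.0 = 61267 J
q5 (cool ice 0→-10.6 °C): 181.8 × 2.04 × 10.6 = 3931 J
Total: 5757 + 409232 + 76356 + 61267 + 3931 = 556543 J = 557 kJ

q = 557 kJ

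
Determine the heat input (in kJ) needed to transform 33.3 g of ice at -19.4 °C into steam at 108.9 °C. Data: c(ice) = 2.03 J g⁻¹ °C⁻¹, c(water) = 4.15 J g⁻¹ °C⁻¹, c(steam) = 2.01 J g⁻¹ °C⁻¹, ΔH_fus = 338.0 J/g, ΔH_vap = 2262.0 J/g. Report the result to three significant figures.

q1 (heat ice -19.4→0.0 °C): 33.3 × 2.03 × 19.4 = 1311 J
q2 (melt at 0 °C): 33.3 × 338.0 = 11255 J
q3 (heat water 0.0→100.0 °C): 33.3 × 4.15 × 100.0 = 13820 J
q4 (vaporize at 100 °C): 33.3 × 2262.0 = 75325 J
q5 (heat steam 100.0→108.9 °C): 33.3 × 2.01 × 8.9 = 596 J
Total: 1311 + 11255 + 13820 + 75325 + 596 = 102307 J = 102 kJ

q = 102 kJ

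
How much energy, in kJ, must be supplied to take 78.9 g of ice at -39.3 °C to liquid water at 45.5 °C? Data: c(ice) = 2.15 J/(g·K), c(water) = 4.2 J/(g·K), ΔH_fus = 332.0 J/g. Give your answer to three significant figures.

q1 (heat ice -39.3→0.0 °C): 78.9 × 2.15 × 39.3 = 6667 J
q2 (melt at 0 °C): 78.9 × 332.0 = 26195 J
q3 (heat water 0.0→45.5 °C): 78.9 × 4.2 × 45.5 = 15078 J
Total: 6667 + 26195 + 15078 = 47940 J = 47.9 kJ

q = 47.9 kJ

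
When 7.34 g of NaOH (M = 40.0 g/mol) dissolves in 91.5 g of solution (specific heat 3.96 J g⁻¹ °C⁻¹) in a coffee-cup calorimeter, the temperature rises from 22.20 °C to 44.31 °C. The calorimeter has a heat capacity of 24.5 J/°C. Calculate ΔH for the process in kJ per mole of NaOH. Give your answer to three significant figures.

|ΔT| = |44.31 − 22.20| = 22.11 °C
|q_surr| = (91.5 × 3.96 + 24.5) × 22.11 = 386.84 × 22.11 = 8553 J
n(NaOH) = 7.34 / 40.0 = 0.1835 mol
Temperature rose, so q_rxn = −|q_surr| = -8.553 kJ
ΔH = q_rxn / n = -46.61 kJ/mol

ΔH = -46.6 kJ/mol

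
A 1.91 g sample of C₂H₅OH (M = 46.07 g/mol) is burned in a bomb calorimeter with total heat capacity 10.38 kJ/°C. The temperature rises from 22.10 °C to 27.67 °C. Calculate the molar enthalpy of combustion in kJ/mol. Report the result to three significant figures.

ΔT = 27.67 − 22.10 = 5.57 °C
q_cal = C_cal × ΔT = 10.38 × 5.57 = 57.8166 kJ
n = 1.91 / 46.07 = 0.04146 mol
q_rxn = −q_cal = -57.8166 kJ
ΔH = -57.8166 / 0.04146 = -1394.5 kJ/mol

ΔH = -1390 kJ/mol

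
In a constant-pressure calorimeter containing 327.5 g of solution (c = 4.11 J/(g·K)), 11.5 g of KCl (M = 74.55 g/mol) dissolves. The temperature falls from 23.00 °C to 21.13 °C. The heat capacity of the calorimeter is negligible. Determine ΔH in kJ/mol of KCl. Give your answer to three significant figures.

|ΔT| = |21.13 − 23.00| = 1.87 °C
|q_surr| = (327.5 × 4.11) × 1.87 = 1346.025 × 1.87 = 2517 J
n(KCl) = 11.5 / 74.55 = 0.1543 mol
Temperature fell, so q_rxn = +|q_surr| = 2.517 kJ
ΔH = q_rxn / n = 16.31 kJ/mol

ΔH = 16.3 kJ/mol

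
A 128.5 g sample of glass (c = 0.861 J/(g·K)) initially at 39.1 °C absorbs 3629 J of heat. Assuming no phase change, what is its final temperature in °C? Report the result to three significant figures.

T_f = 71.9 °C

ΔT = q / (m c) = 3629 / (128.5 × 0.861) = 32.80 °C
T_f = 39.1 + 32.80 = 71.90 °C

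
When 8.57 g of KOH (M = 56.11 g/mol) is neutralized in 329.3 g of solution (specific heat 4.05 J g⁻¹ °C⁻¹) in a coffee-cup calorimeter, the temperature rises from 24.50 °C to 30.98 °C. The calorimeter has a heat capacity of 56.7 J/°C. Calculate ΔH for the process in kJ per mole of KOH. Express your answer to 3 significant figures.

ΔH = -59.0 kJ/mol

|ΔT| = |30.98 − 24.50| = 6.48 °C
|q_surr| = (329.3 × 4.05 + 56.7) × 6.48 = 1390.365 × 6.48 = 9010 J
n(KOH) = 8.57 / 56.11 = 0.1527 mol
Temperature rose, so q_rxn = −|q_surr| = -9.010 kJ
ΔH = q_rxn / n = -59.00 kJ/mol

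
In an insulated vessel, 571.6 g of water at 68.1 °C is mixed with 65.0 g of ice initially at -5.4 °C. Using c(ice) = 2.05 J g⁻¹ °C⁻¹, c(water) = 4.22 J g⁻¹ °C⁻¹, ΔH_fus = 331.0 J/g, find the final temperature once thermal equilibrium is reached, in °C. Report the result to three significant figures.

T_f = 52.9 °C

Heat to bring ice to 0 °C and melt it: q₁ = 65.0×2.05×5.4 + 65.0×331.0 = 22235 J
Heat the water can supply cooling to 0 °C: 571.6×4.22×68.1 = 164268 J > q₁, so all ice melts.
Energy balance: 571.6×4.22×(68.1 − T) = 22235 + 65.0×4.22×(T − 0)
2412.152(68.1 − T) = 22235 + 274.3 T
164268 − 22235 = 2686.452 T
T = 142033 / 2686.452 = 52.87 °C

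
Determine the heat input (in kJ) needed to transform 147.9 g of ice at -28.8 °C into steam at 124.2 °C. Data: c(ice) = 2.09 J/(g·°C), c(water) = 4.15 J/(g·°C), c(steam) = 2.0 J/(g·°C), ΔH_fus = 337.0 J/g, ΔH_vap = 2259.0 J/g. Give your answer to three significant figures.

q1 (heat ice -28.8→0.0 °C): 147.9 × 2.09 × 28.8 = 8902 J
q2 (melt at 0 °C): 147.9 × 337.0 = 49842 J
q3 (heat water 0.0→100.0 °C): 147.9 × 4.15 × 100.0 = 61379 J
q4 (vaporize at 100 °C): 147.9 × 2259.0 = 334106 J
q5 (heat steam 100.0→124.2 °C): 147.9 × 2.0 × 24.2 = 7158 J
Total: 8902 + 49842 + 61379 + 334106 + 7158 = 461387 J = 461 kJ

q = 461 kJ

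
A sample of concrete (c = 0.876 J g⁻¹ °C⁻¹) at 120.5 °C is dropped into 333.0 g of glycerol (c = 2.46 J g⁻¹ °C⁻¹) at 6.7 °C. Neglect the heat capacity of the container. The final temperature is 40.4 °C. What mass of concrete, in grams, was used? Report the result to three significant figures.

q_gained = (333.0 × 2.46) × (40.4 − 6.7) = 27610 J
q_lost = m × 0.876 × (120.5 − 40.4) = 70.1676 m
m = 27610 / 70.1676 = 393 g

m = 393 g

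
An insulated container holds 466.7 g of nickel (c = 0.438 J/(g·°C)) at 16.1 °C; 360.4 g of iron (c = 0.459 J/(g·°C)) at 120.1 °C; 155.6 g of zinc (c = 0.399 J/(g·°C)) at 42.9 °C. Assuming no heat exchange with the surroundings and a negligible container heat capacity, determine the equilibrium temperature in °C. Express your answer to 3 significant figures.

T_f = 59.8 °C

Σ mᵢcᵢ(T − Tᵢ) = 0  ⇒  T = Σ mᵢcᵢTᵢ / Σ mᵢcᵢ
Σ mᵢcᵢ = 466.7×0.438 + 360.4×0.459 + 155.6×0.399 = 431.9226
Σ mᵢcᵢTᵢ = 204.4146×16.1 + 165.4236×120.1 + 62.0844×42.9 = 25822
T = 25822 / 431.9226 = 59.78 °C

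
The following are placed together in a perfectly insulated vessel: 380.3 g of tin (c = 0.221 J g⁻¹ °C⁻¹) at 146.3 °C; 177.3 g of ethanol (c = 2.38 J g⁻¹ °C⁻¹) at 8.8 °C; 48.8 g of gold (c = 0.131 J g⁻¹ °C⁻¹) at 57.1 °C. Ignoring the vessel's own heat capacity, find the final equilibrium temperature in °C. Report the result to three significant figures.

T_f = 32.0 °C

Σ mᵢcᵢ(T − Tᵢ) = 0  ⇒  T = Σ mᵢcᵢTᵢ / Σ mᵢcᵢ
Σ mᵢcᵢ = 380.3×0.221 + 177.3×2.38 + 48.8×0.131 = 512.4131
Σ mᵢcᵢTᵢ = 84.0463×146.3 + 421.974×8.8 + 6.3928×57.1 = 16374
T = 16374 / 512.4131 = 31.95 °C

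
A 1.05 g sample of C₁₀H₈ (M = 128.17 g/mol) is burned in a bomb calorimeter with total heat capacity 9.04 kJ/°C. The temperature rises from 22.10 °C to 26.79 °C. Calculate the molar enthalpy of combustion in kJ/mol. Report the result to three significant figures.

ΔT = 26.79 − 22.10 = 4.69 °C
q_cal = C_cal × ΔT = 9.04 × 4.69 = 42.3976 kJ
n = 1.05 / 128.17 = 0.008192 mol
q_rxn = −q_cal = -42.3976 kJ
ΔH = -42.3976 / 0.008192 = -5175 kJ/mol

ΔH = -5180 kJ/mol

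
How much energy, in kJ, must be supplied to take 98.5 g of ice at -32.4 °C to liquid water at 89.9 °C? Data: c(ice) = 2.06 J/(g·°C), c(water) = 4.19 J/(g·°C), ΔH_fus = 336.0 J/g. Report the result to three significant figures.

q = 76.8 kJ

q1 (heat ice -32.4→0.0 °C): 98.5 × 2.06 × 32.4 = 6574 J
q2 (melt at 0 °C): 98.5 × 336.0 = 33096 J
q3 (heat water 0.0→89.9 °C): 98.5 × 4.19 × 89.9 = 37103 J
Total: 6574 + 33096 + 37103 = 76773 J = 76.8 kJ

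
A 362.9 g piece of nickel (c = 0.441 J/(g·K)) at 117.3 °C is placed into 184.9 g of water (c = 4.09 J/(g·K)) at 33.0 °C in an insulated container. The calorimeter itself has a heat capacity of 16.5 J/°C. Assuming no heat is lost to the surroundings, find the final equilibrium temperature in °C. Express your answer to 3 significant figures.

T_f = 47.5 °C

Heat lost by nickel = heat gained by water + calorimeter.
(362.9)(0.441)(117.3 − T) = [(184.9)(4.09) + 16.5](T − 33.0)
160.0389 (117.3 − T) = 772.741 (T − 33.0)
18773 − 160.0389 T = 772.741 T − 25500
44273 = 932.7799 T
T = 47.46 °C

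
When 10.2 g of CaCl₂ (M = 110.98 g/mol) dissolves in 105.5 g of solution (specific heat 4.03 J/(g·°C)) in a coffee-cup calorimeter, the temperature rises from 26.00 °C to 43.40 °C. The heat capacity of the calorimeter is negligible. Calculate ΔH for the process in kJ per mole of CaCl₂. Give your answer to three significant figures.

ΔH = -80.5 kJ/mol

|ΔT| = |43.40 − 26.00| = 17.40 °C
|q_surr| = (105.5 × 4.03) × 17.40 = 425.165 × 17.40 = 7398 J
n(CaCl₂) = 10.2 / 110.98 = 0.09191 mol
Temperature rose, so q_rxn = −|q_surr| = -7.398 kJ
ΔH = q_rxn / n = -80.49 kJ/mol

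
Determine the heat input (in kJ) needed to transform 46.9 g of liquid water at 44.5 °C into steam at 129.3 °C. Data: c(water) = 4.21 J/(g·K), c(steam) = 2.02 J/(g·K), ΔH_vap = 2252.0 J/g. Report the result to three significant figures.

q = 119 kJ

q1 (heat water 44.5→100.0 °C): 46.9 × 4.21 × 55.5 = 10958 J
q2 (vaporize at 100 °C): 46.9 × 2252.0 = 105619 J
q3 (heat steam 100.0→129.3 °C): 46.9 × 2.02 × 29.3 = 2776 J
Total: 10958 + 105619 + 2776 = 119353 J = 119 kJ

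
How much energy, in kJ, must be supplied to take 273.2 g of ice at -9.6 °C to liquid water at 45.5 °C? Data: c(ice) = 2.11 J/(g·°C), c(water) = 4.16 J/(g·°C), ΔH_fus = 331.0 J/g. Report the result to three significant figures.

q = 148 kJ

q1 (heat ice -9.6→0.0 °C): 273.2 × 2.11 × 9.6 = 5534 J
q2 (melt at 0 °C): 273.2 × 331.0 = 90429 J
q3 (heat water 0.0→45.5 °C): 273.2 × 4.16 × 45.5 = 51711 J
Total: 5534 + 90429 + 51711 = 147674 J = 148 kJ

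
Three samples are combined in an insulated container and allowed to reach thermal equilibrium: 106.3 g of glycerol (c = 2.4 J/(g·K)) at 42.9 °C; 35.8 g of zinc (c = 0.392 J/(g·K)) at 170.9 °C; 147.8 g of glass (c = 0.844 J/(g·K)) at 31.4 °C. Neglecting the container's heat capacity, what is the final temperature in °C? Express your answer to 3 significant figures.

Σ mᵢcᵢ(T − Tᵢ) = 0  ⇒  T = Σ mᵢcᵢTᵢ / Σ mᵢcᵢ
Σ mᵢcᵢ = 106.3×2.4 + 35.8×0.392 + 147.8×0.844 = 393.8968
Σ mᵢcᵢTᵢ = 255.12×42.9 + 14.0336×170.9 + 124.7432×31.4 = 17260
T = 17260 / 393.8968 = 43.82 °C

T_f = 43.8 °C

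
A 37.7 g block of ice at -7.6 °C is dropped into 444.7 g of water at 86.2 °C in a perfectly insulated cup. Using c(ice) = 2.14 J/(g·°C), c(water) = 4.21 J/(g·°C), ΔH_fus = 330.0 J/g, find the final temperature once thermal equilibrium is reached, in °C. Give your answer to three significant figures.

T_f = 73.0 °C

Heat to bring ice to 0 °C and melt it: q₁ = 37.7×2.14×7.6 + 37.7×330.0 = 13054 J
Heat the water can supply cooling to 0 °C: 444.7×4.21×86.2 = 161383 J > q₁, so all ice melts.
Energy balance: 444.7×4.21×(86.2 − T) = 13054 + 37.7×4.21×(T − 0)
1872.187(86.2 − T) = 13054 + 158.717 T
161383 − 13054 = 2030.904 T
T = 148329 / 2030.904 = 73.04 °C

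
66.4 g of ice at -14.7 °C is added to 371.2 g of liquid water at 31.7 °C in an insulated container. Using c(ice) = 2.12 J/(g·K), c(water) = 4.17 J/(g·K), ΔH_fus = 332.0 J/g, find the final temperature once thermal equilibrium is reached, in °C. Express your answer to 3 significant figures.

Heat to bring ice to 0 °C and melt it: q₁ = 66.4×2.12×14.7 + 66.4×332.0 = 24114 J
Heat the water can supply cooling to 0 °C: 371.2×4.17×31.7 = 49068.6 J > q₁, so all ice melts.
Energy balance: 371.2×4.17×(31.7 − T) = 24114 + 66.4×4.17×(T − 0)
1547.904(31.7 − T) = 24114 + 276.888 T
49068.6 − 24114 = 1824.792 T
T = 24954.6 / 1824.792 = 13.68 °C

T_f = 13.7 °C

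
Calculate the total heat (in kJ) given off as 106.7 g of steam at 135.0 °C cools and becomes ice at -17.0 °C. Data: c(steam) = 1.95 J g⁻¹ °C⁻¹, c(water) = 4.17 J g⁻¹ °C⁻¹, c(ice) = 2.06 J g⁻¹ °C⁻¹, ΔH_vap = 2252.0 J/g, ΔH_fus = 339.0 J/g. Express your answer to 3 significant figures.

q = 332 kJ

q1 (cool steam 135.0→100 °C): 106.7 × 1.95 × 35.0 = 7282 J
q2 (condense at 100 °C): 106.7 × 2252.0 = 240288 J
q3 (cool water 100→0 °C): 106.7 × 4.17 × 100.0 = 44494 J
q4 (freeze at 0 °C): 106.7 × 339.0 = 36171 J
q5 (cool ice 0→-17.0 °C): 106.7 × 2.06 × 17.0 = 3737 J
Total: 7282 + 240288 + 44494 + 36171 + 3737 = 331972 J = 332 kJ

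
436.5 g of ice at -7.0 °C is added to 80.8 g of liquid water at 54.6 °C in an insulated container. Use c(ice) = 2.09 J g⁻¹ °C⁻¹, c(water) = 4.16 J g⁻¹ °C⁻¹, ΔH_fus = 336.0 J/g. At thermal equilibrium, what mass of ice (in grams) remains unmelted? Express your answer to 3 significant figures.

m_ice remaining = 401 g

Heat to warm all ice to 0 °C: 436.5×2.09×7.0 = 6386.0 J
Heat released by water cooling to 0 °C: 80.8×4.16×54.6 = 18353 J
18353 J < 6386.0 + 436.5×336.0 = 153050.0 J, so not all ice melts; final T = 0 °C.
Heat left for melting: 18353 − 6386.0 = 11967.0 J
Mass melted = 11967.0 / 336.0 = 35.62 g
Ice remaining = 436.5 − 35.62 = 400.88 g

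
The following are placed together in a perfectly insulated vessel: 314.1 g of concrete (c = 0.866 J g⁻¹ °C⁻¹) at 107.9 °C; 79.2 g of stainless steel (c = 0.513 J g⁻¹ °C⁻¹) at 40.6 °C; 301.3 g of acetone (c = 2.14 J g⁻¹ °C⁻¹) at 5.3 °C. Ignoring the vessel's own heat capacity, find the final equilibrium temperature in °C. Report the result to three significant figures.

Σ mᵢcᵢ(T − Tᵢ) = 0  ⇒  T = Σ mᵢcᵢTᵢ / Σ mᵢcᵢ
Σ mᵢcᵢ = 314.1×0.866 + 79.2×0.513 + 301.3×2.14 = 957.4222
Σ mᵢcᵢTᵢ = 272.0106×107.9 + 40.6296×40.6 + 644.782×5.3 = 34417
T = 34417 / 957.4222 = 35.948 °C

T_f = 35.9 °C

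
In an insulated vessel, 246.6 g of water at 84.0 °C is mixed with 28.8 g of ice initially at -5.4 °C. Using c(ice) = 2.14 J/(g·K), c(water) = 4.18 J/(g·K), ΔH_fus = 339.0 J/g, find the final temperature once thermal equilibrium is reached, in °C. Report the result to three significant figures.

Heat to bring ice to 0 °C and melt it: q₁ = 28.8×2.14×5.4 + 28.8×339.0 = 10096 J
Heat the water can supply cooling to 0 °C: 246.6×4.18×84.0 = 86586.2 J > q₁, so all ice melts.
Energy balance: 246.6×4.18×(84.0 − T) = 10096 + 28.8×4.18×(T − 0)
1030.788(84.0 − T) = 10096 + 120.384 T
86586.2 − 10096 = 1151.172 T
T = 76490.2 / 1151.172 = 66.446 °C

T_f = 66.4 °C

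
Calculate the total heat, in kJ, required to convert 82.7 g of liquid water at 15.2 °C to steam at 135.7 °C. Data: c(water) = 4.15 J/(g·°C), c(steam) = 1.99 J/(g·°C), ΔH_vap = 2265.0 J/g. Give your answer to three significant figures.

q1 (heat water 15.2→100.0 °C): 82.7 × 4.15 × 84.8 = 29104 J
q2 (vaporize at 100 °C): 82.7 × 2265.0 = 187316 J
q3 (heat steam 100.0→135.7 °C): 82.7 × 1.99 × 35.7 = 5875 J
Total: 29104 + 187316 + 5875 = 222295 J = 222 kJ

q = 222 kJ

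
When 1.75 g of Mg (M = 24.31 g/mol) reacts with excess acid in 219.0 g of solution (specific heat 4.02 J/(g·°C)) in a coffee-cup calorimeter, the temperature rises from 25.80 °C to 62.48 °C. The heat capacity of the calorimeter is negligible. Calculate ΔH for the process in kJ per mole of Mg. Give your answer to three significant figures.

|ΔT| = |62.48 − 25.80| = 36.68 °C
|q_surr| = (219.0 × 4.02) × 36.68 = 880.38 × 36.68 = 32290 J
n(Mg) = 1.75 / 24.31 = 0.07199 mol
Temperature rose, so q_rxn = −|q_surr| = -32.29 kJ
ΔH = q_rxn / n = -448.5 kJ/mol

ΔH = -449 kJ/mol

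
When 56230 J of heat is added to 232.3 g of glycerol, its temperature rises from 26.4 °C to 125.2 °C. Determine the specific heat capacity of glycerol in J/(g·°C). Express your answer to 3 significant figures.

c = 2.45 J/(g·°C)

c = q / (m ΔT) = 56230 / (232.3 × 98.8)
c = 56230 / 22951.24 = 2.45 J/(g·°C)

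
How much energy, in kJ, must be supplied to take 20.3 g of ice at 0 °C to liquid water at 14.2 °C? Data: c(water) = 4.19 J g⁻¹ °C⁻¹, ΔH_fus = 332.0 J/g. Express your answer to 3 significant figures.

q1 (melt at 0 °C): 20.3 × 332.0 = 6740 J
q2 (heat water 0.0→14.2 °C): 20.3 × 4.19 × 14.2 = 1208 J
Total: 6740 + 1208 = 7948 J = 7.95 kJ

q = 7.95 kJ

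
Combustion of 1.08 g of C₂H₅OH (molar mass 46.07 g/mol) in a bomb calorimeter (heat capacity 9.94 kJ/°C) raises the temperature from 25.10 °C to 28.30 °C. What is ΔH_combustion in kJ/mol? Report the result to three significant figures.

ΔT = 28.30 − 25.10 = 3.20 °C
q_cal = C_cal × ΔT = 9.94 × 3.20 = 31.808 kJ
n = 1.08 / 46.07 = 0.02344 mol
q_rxn = −q_cal = -31.808 kJ
ΔH = -31.808 / 0.02344 = -1357 kJ/mol

ΔH = -1360 kJ/mol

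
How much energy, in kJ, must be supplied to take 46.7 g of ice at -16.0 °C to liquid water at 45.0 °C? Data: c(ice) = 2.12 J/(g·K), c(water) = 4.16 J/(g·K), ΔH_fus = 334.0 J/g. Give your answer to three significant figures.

q1 (heat ice -16.0→0.0 °C): 46.7 × 2.12 × 16.0 = 1584 J
q2 (melt at 0 °C): 46.7 × 334.0 = 15598 J
q3 (heat water 0.0→45.0 °C): 46.7 × 4.16 × 45.0 = 8742 J
Total: 1584 + 15598 + 8742 = 25924 J = 25.9 kJ

q = 25.9 kJ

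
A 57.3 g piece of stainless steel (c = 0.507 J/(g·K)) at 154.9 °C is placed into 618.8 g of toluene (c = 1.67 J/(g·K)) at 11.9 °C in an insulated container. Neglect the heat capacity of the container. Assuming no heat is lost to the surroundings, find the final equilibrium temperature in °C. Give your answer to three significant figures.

Heat lost by stainless steel = heat gained by toluene.
(57.3)(0.507)(154.9 − T) = (618.8)(1.67)(T − 11.9)
29.0511 (154.9 − T) = 1033.396 (T − 11.9)
4500.0 − 29.0511 T = 1033.396 T − 12297
16797.0 = 1062.4471 T
T = 15.81 °C

T_f = 15.8 °C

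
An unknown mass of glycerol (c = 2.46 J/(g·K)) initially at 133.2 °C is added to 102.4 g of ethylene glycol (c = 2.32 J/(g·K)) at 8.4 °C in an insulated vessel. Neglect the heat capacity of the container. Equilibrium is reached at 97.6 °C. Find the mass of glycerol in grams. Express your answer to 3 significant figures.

q_gained = (102.4 × 2.32) × (97.6 − 8.4) = 21190 J
q_lost = m × 2.46 × (133.2 − 97.6) = 87.576 m
m = 21190 / 87.576 = 242 g

m = 242 g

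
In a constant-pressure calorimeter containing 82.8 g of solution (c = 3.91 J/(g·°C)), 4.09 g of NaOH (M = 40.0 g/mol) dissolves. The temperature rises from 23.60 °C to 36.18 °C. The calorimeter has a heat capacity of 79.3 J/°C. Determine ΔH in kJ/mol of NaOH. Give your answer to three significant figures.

|ΔT| = |36.18 − 23.60| = 12.58 °C
|q_surr| = (82.8 × 3.91 + 79.3) × 12.58 = 403.048 × 12.58 = 5070 J
n(NaOH) = 4.09 / 40.0 = 0.1023 mol
Temperature rose, so q_rxn = −|q_surr| = -5.070 kJ
ΔH = q_rxn / n = -49.56 kJ/mol

ΔH = -49.6 kJ/mol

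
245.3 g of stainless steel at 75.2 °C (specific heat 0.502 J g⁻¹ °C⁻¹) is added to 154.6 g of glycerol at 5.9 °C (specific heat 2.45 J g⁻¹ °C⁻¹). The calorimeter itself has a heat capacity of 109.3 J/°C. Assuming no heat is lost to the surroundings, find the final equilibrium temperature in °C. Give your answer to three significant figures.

Heat lost by stainless steel = heat gained by glycerol + calorimeter.
(245.3)(0.502)(75.2 − T) = [(154.6)(2.45) + 109.3](T − 5.9)
123.1406 (75.2 − T) = 488.07 (T − 5.9)
9260.2 − 123.1406 T = 488.07 T − 2879.6
12139.8 = 611.2106 T
T = 19.86 °C

T_f = 19.9 °C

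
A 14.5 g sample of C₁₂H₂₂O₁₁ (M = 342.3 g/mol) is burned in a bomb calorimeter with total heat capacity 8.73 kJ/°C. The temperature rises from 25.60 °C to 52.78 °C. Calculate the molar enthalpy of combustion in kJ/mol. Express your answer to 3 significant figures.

ΔH = -5600 kJ/mol

ΔT = 52.78 − 25.60 = 27.18 °C
q_cal = C_cal × ΔT = 8.73 × 27.18 = 237.2814 kJ
n = 14.5 / 342.3 = 0.04236 mol
q_rxn = −q_cal = -237.2814 kJ
ΔH = -237.2814 / 0.04236 = -5602 kJ/mol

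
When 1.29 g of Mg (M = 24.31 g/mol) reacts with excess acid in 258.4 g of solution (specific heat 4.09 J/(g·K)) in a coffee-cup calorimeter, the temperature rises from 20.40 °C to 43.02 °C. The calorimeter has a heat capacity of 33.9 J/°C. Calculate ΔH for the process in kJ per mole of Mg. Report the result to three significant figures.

ΔH = -465 kJ/mol

|ΔT| = |43.02 − 20.40| = 22.62 °C
|q_surr| = (258.4 × 4.09 + 33.9) × 22.62 = 1090.756 × 22.62 = 24670 J
n(Mg) = 1.29 / 24.31 = 0.05306 mol
Temperature rose, so q_rxn = −|q_surr| = -24.67 kJ
ΔH = q_rxn / n = -464.9 kJ/mol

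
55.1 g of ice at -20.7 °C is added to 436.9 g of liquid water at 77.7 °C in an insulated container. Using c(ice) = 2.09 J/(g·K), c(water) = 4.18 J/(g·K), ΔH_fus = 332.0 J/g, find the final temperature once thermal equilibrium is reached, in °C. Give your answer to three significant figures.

Heat to bring ice to 0 °C and melt it: q₁ = 55.1×2.09×20.7 + 55.1×332.0 = 20677 J
Heat the water can supply cooling to 0 °C: 436.9×4.18×77.7 = 141899 J > q₁, so all ice melts.
Energy balance: 436.9×4.18×(77.7 − T) = 20677 + 55.1×4.18×(T − 0)
1826.242(77.7 − T) = 20677 + 230.318 T
141899 − 20677 = 2056.560 T
T = 121222 / 2056.560 = 58.94 °C

T_f = 58.9 °C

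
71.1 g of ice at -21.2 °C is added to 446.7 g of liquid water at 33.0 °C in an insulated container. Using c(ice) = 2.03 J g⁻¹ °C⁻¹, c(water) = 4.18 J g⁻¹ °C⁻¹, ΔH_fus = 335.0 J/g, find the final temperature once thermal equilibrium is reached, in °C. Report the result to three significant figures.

Heat to bring ice to 0 °C and melt it: q₁ = 71.1×2.03×21.2 + 71.1×335.0 = 26878 J
Heat the water can supply cooling to 0 °C: 446.7×4.18×33.0 = 61617.8 J > q₁, so all ice melts.
Energy balance: 446.7×4.18×(33.0 − T) = 26878 + 71.1×4.18×(T − 0)
1867.206(33.0 − T) = 26878 + 297.198 T
61617.8 − 26878 = 2164.404 T
T = 34739.8 / 2164.404 = 16.05 °C

T_f = 16.1 °C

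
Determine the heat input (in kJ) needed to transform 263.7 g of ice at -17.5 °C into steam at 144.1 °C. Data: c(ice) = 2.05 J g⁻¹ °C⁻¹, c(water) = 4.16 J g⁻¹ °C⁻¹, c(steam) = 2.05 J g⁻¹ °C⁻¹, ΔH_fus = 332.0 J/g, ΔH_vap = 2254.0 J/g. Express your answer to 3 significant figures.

q = 825 kJ

q1 (heat ice -17.5→0.0 °C): 263.7 × 2.05 × 17.5 = 9460 J
q2 (melt at 0 °C): 263.7 × 332.0 = 87548 J
q3 (heat water 0.0→100.0 °C): 263.7 × 4.16 × 100.0 = 109699 J
q4 (vaporize at 100 °C): 263.7 × 2254.0 = 594380 J
q5 (heat steam 100.0→144.1 °C): 263.7 × 2.05 × 44.1 = 23840 J
Total: 9460 + 87548 + 109699 + 594380 + 23840 = 824927 J = 825 kJ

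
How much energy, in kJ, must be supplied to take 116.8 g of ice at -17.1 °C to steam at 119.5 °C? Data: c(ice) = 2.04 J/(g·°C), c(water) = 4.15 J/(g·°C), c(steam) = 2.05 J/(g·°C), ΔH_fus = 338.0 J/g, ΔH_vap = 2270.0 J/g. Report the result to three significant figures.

q = 362 kJ

q1 (heat ice -17.1→0.0 °C): 116.8 × 2.04 × 17.1 = 4074 J
q2 (melt at 0 °C): 116.8 × 338.0 = 39478 J
q3 (heat water 0.0→100.0 °C): 116.8 × 4.15 × 100.0 = 48472 J
q4 (vaporize at 100 °C): 116.8 × 2270.0 = 265136 J
q5 (heat steam 100.0→119.5 °C): 116.8 × 2.05 × 19.5 = 4669 J
Total: 4074 + 39478 + 48472 + 265136 + 4669 = 361829 J = 362 kJ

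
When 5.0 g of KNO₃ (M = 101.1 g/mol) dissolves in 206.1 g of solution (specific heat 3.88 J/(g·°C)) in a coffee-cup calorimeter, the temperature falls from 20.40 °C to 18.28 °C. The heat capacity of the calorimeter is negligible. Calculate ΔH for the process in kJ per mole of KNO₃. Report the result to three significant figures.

|ΔT| = |18.28 − 20.40| = 2.12 °C
|q_surr| = (206.1 × 3.88) × 2.12 = 799.668 × 2.12 = 1695 J
n(KNO₃) = 5.0 / 101.1 = 0.04946 mol
Temperature fell, so q_rxn = +|q_surr| = 1.695 kJ
ΔH = q_rxn / n = 34.27 kJ/mol

ΔH = 34.3 kJ/mol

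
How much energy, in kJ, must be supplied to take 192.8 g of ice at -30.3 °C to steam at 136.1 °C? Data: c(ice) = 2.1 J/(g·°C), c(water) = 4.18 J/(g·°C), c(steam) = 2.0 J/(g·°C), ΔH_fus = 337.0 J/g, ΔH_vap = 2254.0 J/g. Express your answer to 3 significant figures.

q1 (heat ice -30.3→0.0 °C): 192.8 × 2.1 × 30.3 = 12268 J
q2 (melt at 0 °C): 192.8 × 337.0 = 64974 J
q3 (heat water 0.0→100.0 °C): 192.8 × 4.18 × 100.0 = 80590 J
q4 (vaporize at 100 °C): 192.8 × 2254.0 = 434571 J
q5 (heat steam 100.0→136.1 °C): 192.8 × 2.0 × 36.1 = 13920 J
Total: 12268 + 64974 + 80590 + 434571 + 13920 = 606323 J = 606 kJ

q = 606 kJ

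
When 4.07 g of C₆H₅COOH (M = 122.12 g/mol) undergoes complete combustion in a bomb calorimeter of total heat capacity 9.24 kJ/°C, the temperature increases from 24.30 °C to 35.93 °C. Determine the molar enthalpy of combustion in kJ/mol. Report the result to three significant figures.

ΔT = 35.93 − 24.30 = 11.63 °C
q_cal = C_cal × ΔT = 9.24 × 11.63 = 107.4612 kJ
n = 4.07 / 122.12 = 0.03333 mol
q_rxn = −q_cal = -107.4612 kJ
ΔH = -107.4612 / 0.03333 = -3224 kJ/mol

ΔH = -3220 kJ/mol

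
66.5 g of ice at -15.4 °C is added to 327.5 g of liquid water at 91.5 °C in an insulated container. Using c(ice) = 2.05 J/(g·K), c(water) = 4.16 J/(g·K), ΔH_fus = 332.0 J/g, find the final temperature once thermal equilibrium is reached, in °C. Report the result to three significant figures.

Heat to bring ice to 0 °C and melt it: q₁ = 66.5×2.05×15.4 + 66.5×332.0 = 24177 J
Heat the water can supply cooling to 0 °C: 327.5×4.16×91.5 = 124660 J > q₁, so all ice melts.
Energy balance: 327.5×4.16×(91.5 − T) = 24177 + 66.5×4.16×(T − 0)
1362.4(91.5 − T) = 24177 + 276.64 T
124660 − 24177 = 1639.04 T
T = 100483 / 1639.04 = 61.31 °C

T_f = 61.3 °C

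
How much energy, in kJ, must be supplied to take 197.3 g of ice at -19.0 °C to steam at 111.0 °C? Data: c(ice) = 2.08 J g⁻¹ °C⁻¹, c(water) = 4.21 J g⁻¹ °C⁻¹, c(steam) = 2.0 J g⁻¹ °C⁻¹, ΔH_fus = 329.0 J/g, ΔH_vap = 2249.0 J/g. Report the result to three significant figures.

q = 604 kJ

q1 (heat ice -19.0→0.0 °C): 197.3 × 2.08 × 19.0 = 7797 J
q2 (melt at 0 °C): 197.3 × 329.0 = 64912 J
q3 (heat water 0.0→100.0 °C): 197.3 × 4.21 × 100.0 = 83063 J
q4 (vaporize at 100 °C): 197.3 × 2249.0 = 443728 J
q5 (heat steam 100.0→111.0 °C): 197.3 × 2.0 × 11.0 = 4341 J
Total: 7797 + 64912 + 83063 + 443728 + 4341 = 603841 J = 604 kJ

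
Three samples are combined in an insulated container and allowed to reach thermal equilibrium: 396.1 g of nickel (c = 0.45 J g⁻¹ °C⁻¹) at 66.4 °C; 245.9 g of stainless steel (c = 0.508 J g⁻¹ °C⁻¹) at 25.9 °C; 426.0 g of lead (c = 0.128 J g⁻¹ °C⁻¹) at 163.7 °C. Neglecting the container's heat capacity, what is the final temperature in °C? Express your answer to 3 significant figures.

Σ mᵢcᵢ(T − Tᵢ) = 0  ⇒  T = Σ mᵢcᵢTᵢ / Σ mᵢcᵢ
Σ mᵢcᵢ = 396.1×0.45 + 245.9×0.508 + 426.0×0.128 = 357.6902
Σ mᵢcᵢTᵢ = 178.245×66.4 + 124.9172×25.9 + 54.528×163.7 = 23997
T = 23997 / 357.6902 = 67.09 °C

T_f = 67.1 °C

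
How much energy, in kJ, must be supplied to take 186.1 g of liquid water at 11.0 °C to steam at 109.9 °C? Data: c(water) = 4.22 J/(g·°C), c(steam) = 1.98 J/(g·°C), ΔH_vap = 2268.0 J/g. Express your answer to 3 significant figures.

q1 (heat water 11.0→100.0 °C): 186.1 × 4.22 × 89.0 = 69895 J
q2 (vaporize at 100 °C): 186.1 × 2268.0 = 422075 J
q3 (heat steam 100.0→109.9 °C): 186.1 × 1.98 × 9.9 = 3648 J
Total: 69895 + 422075 + 3648 = 495618 J = 496 kJ

q = 496 kJ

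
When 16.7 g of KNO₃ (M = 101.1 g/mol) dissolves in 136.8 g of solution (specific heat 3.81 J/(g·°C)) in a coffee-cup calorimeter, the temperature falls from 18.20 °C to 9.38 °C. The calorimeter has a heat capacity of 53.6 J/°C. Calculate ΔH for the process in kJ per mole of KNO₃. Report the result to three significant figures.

ΔH = 30.7 kJ/mol

|ΔT| = |9.38 − 18.20| = 8.82 °C
|q_surr| = (136.8 × 3.81 + 53.6) × 8.82 = 574.808 × 8.82 = 5070 J
n(KNO₃) = 16.7 / 101.1 = 0.1652 mol
Temperature fell, so q_rxn = +|q_surr| = 5.070 kJ
ΔH = q_rxn / n = 30.69 kJ/mol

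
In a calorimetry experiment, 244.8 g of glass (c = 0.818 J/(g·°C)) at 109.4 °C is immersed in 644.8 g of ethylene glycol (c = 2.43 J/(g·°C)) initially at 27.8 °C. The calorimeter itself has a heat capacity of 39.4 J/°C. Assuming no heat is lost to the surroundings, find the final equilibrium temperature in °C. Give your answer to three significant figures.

Heat lost by glass = heat gained by ethylene glycol + calorimeter.
(244.8)(0.818)(109.4 − T) = [(644.8)(2.43) + 39.4](T − 27.8)
200.2464 (109.4 − T) = 1606.264 (T − 27.8)
21907 − 200.2464 T = 1606.264 T − 44654
66561 = 1806.5104 T
T = 36.845 °C

T_f = 36.8 °C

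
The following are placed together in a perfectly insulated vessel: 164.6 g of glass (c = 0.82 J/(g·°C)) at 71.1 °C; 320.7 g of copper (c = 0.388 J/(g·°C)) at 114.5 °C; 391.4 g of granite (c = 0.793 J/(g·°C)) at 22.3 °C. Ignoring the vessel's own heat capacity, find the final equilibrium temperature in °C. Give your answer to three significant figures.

Σ mᵢcᵢ(T − Tᵢ) = 0  ⇒  T = Σ mᵢcᵢTᵢ / Σ mᵢcᵢ
Σ mᵢcᵢ = 164.6×0.82 + 320.7×0.388 + 391.4×0.793 = 569.7838
Σ mᵢcᵢTᵢ = 134.972×71.1 + 124.4316×114.5 + 310.3802×22.3 = 30765
T = 30765 / 569.7838 = 53.99 °C

T_f = 54.0 °C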